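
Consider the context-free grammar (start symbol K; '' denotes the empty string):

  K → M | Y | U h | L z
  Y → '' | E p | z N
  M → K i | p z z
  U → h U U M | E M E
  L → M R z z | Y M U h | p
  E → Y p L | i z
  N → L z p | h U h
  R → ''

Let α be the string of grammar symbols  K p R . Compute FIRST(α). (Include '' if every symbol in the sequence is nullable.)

{ h, i, p, z }

Add FIRST(K)\{''} = { h, i, p, z }; K is nullable, continue.
p is a terminal; add {p} and stop.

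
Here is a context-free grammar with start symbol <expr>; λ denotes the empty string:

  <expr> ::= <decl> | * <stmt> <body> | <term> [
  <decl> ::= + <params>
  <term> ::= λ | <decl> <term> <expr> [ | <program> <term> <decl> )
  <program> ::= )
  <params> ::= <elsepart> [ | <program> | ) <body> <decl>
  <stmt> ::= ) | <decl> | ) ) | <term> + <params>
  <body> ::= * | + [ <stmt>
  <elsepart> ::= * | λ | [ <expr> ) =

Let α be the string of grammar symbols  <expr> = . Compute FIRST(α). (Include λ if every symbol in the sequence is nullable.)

{ ), *, +, [ }

Add FIRST(<expr>) = { ), *, +, [ }; <expr> is not nullable, stop.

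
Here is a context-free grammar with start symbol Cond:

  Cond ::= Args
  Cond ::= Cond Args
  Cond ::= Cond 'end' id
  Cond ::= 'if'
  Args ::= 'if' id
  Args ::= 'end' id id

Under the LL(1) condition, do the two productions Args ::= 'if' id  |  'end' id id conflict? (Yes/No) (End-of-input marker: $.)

No

FIRST('if' id) = { 'if' } and FIRST('end' id id) = { 'end' }.
The FIRST sets are disjoint and neither alternative is nullable — no conflict.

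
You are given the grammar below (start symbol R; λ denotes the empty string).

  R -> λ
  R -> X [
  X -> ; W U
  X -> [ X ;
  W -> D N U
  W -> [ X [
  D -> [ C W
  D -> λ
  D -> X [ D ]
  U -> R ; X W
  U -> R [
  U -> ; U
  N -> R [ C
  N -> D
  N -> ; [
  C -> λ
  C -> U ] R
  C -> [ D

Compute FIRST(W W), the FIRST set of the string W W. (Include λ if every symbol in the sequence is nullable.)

Add FIRST(W) = { ;, [ }; W is not nullable, stop.

{ ;, [ }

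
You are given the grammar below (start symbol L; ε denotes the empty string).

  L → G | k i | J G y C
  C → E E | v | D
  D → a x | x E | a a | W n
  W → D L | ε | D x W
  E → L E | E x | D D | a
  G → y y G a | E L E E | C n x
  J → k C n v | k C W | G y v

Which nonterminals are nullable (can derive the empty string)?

Directly nullable (have an ε-production): W.
No other nonterminal has a production whose RHS symbols are all nullable.

{ W }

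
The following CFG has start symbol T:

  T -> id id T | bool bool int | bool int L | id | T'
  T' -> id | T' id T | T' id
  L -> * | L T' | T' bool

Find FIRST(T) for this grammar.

{ bool, id }

T -> id id T contributes {id}.
T -> bool bool int contributes {bool}.
T -> bool int L contributes {bool}.
T -> id contributes {id}.
From T -> T': add FIRST(T') = { id }.
Union: FIRST(T) = { bool, id }.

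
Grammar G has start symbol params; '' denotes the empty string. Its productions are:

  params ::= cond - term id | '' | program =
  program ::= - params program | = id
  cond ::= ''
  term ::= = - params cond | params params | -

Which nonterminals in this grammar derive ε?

Directly nullable (have an ''-production): params, cond.
term ::= params params with every symbol nullable, so term is nullable.
No other nonterminal has a production whose RHS symbols are all nullable.

{ cond, params, term }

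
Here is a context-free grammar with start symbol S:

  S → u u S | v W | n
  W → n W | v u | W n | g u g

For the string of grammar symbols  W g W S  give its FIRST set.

{ g, n, v }

Add FIRST(W) = { g, n, v }; W is not nullable, stop.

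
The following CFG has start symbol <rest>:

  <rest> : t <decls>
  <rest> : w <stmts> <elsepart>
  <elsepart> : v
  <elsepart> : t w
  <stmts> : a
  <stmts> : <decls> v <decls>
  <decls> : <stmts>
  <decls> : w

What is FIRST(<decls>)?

{ a, w }

From <decls> : <stmts>: add FIRST(<stmts>) = { a, w }.
<decls> : w contributes {w}.
Union: FIRST(<decls>) = { a, w }.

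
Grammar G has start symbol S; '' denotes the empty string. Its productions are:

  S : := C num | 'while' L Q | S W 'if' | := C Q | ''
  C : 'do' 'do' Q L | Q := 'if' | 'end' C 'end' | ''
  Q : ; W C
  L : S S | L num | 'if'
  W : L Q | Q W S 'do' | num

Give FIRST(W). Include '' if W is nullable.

{ 'if', 'while', :=, ;, num }

From W : L Q: L nullable, take FIRST(L) ∪ FIRST(Q) = { 'if', 'while', :=, ;, num }.
From W : Q W S 'do': add FIRST(Q) = { ; }.
W : num contributes {num}.
Union: FIRST(W) = { 'if', 'while', :=, ;, num }.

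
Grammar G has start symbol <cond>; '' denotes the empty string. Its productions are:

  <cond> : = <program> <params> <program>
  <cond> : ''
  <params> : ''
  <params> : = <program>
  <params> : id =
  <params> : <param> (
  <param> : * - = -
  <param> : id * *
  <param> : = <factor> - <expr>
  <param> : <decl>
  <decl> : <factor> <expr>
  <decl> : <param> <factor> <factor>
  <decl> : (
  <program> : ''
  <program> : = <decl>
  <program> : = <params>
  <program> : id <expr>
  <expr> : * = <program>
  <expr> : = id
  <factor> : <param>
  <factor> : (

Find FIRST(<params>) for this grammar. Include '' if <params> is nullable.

{ (, *, =, id, '' }

<params> : '' contributes ''.
<params> : = <program> contributes {=}.
<params> : id = contributes {id}.
From <params> : <param> (: add FIRST(<param>) = { (, *, =, id }.
Union: FIRST(<params>) = { (, *, =, id, '' }.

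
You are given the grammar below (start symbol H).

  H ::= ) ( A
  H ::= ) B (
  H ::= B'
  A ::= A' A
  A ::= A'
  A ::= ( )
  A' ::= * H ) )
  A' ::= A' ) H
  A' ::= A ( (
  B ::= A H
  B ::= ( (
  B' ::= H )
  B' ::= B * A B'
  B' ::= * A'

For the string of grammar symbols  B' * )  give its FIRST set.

{ (, ), * }

Add FIRST(B') = { (, ), * }; B' is not nullable, stop.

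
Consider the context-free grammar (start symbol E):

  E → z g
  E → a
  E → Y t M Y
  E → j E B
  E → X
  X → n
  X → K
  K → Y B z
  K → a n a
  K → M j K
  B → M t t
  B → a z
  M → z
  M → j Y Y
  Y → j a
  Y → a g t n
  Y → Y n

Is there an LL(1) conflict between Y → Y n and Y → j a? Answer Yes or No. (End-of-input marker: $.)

FIRST(Y n) = { a, j } and FIRST(j a) = { j }.
Both contain j, so the two alternatives are not disjoint — LL(1) conflict.

Yes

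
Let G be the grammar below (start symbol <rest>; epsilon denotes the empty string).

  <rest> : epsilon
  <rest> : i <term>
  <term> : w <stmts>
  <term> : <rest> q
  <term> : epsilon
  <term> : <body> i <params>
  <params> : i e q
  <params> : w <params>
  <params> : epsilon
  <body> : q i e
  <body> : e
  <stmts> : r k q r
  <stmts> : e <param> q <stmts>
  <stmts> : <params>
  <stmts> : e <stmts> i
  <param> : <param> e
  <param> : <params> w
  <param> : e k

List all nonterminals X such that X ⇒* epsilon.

Directly nullable (have an epsilon-production): <rest>, <term>, <params>.
<stmts> : <params> with every symbol nullable, so <stmts> is nullable.
No other nonterminal has a production whose RHS symbols are all nullable.

{ <params>, <rest>, <stmts>, <term> }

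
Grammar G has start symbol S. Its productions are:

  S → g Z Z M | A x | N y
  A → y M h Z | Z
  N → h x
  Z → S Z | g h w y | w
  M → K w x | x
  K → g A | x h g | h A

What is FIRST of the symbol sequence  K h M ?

{ g, h, x }

Add FIRST(K) = { g, h, x }; K is not nullable, stop.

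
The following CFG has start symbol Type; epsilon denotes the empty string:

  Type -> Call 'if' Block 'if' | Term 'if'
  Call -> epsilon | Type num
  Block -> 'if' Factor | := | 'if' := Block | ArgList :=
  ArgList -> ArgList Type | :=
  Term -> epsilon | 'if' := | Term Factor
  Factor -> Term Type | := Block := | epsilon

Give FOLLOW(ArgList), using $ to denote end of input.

In Block -> ArgList :=: add FIRST(:=) = { := }.
In ArgList -> ArgList Type: add FIRST(Type) = { 'if', := }.
Union: FOLLOW(ArgList) = { 'if', := }.

{ 'if', := }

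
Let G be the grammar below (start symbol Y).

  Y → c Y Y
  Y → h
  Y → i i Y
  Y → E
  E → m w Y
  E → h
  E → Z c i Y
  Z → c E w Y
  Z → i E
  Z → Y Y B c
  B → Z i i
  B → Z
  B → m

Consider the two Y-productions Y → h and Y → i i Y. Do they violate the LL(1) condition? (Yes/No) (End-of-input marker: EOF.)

FIRST(h) = { h } and FIRST(i i Y) = { i }.
The FIRST sets are disjoint and neither alternative is nullable — no conflict.

No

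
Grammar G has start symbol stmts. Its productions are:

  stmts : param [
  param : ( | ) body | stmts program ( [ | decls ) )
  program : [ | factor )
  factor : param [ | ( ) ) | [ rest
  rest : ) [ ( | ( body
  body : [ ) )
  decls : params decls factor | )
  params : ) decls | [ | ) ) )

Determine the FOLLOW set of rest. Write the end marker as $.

In factor : [ rest: rest is at the end, add FOLLOW(factor) = { (, ), [ }.
Union: FOLLOW(rest) = { (, ), [ }.

{ (, ), [ }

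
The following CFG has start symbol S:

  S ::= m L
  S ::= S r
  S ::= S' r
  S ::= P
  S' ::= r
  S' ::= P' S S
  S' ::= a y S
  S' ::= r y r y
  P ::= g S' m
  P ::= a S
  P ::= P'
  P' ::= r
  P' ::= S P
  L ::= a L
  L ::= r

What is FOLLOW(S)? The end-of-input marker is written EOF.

{ EOF, a, g, m, r }

S is the start symbol, so EOF ∈ FOLLOW(S).
In S ::= S r: add FIRST(r) = { r }.
In S' ::= P' S S: add FIRST(S) = { a, g, m, r }.
In S' ::= P' S S: S is at the end, add FOLLOW(S') = { m, r }.
In S' ::= a y S: S is at the end, add FOLLOW(S') = { m, r }.
In P ::= a S: S is at the end, add FOLLOW(P) = { EOF, a, g, m, r }.
In P' ::= S P: add FIRST(P) = { a, g, m, r }.
Union: FOLLOW(S) = { EOF, a, g, m, r }.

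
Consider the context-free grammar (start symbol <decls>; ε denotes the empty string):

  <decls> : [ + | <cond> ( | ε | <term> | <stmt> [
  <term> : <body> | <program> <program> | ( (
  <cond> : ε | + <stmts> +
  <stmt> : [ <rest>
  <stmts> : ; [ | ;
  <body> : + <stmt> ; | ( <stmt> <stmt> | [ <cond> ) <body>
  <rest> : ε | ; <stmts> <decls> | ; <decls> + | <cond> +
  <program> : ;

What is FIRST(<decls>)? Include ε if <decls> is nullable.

<decls> : [ + contributes {[}.
From <decls> : <cond> (: <cond> nullable, take FIRST(<cond>) ∪ {(} = { (, + }.
<decls> : ε contributes ε.
From <decls> : <term>: add FIRST(<term>) = { (, +, ;, [ }.
From <decls> : <stmt> [: add FIRST(<stmt>) = { [ }.
Union: FIRST(<decls>) = { (, +, ;, [, ε }.

{ (, +, ;, [, ε }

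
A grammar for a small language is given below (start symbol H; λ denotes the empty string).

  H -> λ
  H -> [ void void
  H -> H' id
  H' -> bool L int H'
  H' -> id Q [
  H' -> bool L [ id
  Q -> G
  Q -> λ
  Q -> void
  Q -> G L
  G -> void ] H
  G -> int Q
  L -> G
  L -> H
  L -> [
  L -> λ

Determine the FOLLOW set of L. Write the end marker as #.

In H' -> bool L int H': add FIRST(int H') = { int }.
In H' -> bool L [ id: add FIRST([ id) = { [ }.
In Q -> G L: L is at the end, add FOLLOW(Q) = { [, bool, id, int, void }.
Union: FOLLOW(L) = { [, bool, id, int, void }.

{ [, bool, id, int, void }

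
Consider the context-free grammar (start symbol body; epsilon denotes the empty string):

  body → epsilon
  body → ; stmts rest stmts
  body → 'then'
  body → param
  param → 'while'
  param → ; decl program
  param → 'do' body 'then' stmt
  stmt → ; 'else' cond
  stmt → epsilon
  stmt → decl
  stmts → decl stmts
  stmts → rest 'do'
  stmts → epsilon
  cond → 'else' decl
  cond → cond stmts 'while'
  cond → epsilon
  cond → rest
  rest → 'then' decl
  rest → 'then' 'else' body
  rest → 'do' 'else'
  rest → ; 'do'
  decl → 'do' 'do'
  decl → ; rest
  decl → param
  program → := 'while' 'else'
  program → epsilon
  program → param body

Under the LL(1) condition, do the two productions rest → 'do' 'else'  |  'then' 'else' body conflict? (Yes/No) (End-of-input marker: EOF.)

FIRST('do' 'else') = { 'do' } and FIRST('then' 'else' body) = { 'then' }.
The FIRST sets are disjoint and neither alternative is nullable — no conflict.

No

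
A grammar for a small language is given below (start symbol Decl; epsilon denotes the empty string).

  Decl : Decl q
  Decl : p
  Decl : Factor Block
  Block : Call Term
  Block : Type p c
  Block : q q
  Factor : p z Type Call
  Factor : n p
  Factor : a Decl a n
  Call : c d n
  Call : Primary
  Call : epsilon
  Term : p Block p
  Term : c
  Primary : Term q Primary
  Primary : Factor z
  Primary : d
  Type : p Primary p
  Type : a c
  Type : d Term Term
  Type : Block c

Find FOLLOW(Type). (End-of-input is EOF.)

{ a, c, d, n, p, q, z }

In Block : Type p c: add FIRST(p c) = { p }.
In Factor : p z Type Call: add FIRST(Call)\{epsilon} = { a, c, d, n, p }.
  Since Call is nullable, also add FOLLOW(Factor) = { a, c, d, n, p, q, z }.
Union: FOLLOW(Type) = { a, c, d, n, p, q, z }.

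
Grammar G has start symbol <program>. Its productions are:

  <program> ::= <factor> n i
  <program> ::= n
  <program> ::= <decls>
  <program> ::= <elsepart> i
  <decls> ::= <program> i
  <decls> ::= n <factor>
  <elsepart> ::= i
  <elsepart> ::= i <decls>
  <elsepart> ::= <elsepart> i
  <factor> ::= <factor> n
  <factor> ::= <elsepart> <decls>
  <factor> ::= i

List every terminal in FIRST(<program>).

From <program> ::= <factor> n i: add FIRST(<factor>) = { i }.
<program> ::= n contributes {n}.
From <program> ::= <decls>: add FIRST(<decls>) = { i, n }.
From <program> ::= <elsepart> i: add FIRST(<elsepart>) = { i }.
Union: FIRST(<program>) = { i, n }.

{ i, n }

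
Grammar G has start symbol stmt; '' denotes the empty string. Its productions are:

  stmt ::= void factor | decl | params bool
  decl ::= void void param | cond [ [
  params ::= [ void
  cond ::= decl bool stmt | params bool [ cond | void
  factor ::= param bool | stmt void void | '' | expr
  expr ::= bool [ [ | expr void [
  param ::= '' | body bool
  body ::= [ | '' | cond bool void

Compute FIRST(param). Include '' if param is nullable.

{ [, bool, void, '' }

param ::= '' contributes ''.
From param ::= body bool: body nullable, take FIRST(body) ∪ {bool} = { [, bool, void }.
Union: FIRST(param) = { [, bool, void, '' }.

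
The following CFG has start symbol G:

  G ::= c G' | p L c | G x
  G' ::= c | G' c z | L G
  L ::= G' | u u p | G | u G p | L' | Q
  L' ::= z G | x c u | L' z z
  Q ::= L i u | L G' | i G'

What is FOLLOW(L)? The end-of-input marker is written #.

{ c, i, p, u, x, z }

In G ::= p L c: add FIRST(c) = { c }.
In G' ::= L G: add FIRST(G) = { c, p }.
In Q ::= L i u: add FIRST(i u) = { i }.
In Q ::= L G': add FIRST(G') = { c, i, p, u, x, z }.
Union: FOLLOW(L) = { c, i, p, u, x, z }.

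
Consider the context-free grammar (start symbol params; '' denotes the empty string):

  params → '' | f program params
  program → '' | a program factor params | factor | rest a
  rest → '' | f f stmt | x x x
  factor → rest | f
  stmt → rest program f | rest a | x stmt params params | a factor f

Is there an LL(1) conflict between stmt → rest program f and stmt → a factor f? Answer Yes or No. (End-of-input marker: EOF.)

FIRST(rest program f) = { a, f, x } and FIRST(a factor f) = { a }.
Both contain a, so the two alternatives are not disjoint — LL(1) conflict.

Yes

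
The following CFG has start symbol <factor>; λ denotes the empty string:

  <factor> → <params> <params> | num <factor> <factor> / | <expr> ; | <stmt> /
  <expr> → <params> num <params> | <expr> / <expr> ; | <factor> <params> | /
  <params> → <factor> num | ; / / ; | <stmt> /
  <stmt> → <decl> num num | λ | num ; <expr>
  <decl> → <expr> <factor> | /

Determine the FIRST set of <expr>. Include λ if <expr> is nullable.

{ /, ;, num }

From <expr> → <params> num <params>: add FIRST(<params>) = { /, ;, num }.
From <expr> → <expr> / <expr> ;: add FIRST(<expr>) = { /, ;, num }.
From <expr> → <factor> <params>: add FIRST(<factor>) = { /, ;, num }.
<expr> → / contributes {/}.
Union: FIRST(<expr>) = { /, ;, num }.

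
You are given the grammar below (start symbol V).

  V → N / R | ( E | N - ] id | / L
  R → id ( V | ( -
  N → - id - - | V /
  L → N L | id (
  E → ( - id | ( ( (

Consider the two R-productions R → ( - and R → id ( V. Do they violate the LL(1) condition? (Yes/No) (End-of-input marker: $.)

FIRST(( -) = { ( } and FIRST(id ( V) = { id }.
The FIRST sets are disjoint and neither alternative is nullable — no conflict.

No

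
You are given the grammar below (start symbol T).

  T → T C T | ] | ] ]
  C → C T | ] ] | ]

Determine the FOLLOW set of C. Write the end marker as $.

In T → T C T: add FIRST(T) = { ] }.
In C → C T: add FIRST(T) = { ] }.
Union: FOLLOW(C) = { ] }.

{ ] }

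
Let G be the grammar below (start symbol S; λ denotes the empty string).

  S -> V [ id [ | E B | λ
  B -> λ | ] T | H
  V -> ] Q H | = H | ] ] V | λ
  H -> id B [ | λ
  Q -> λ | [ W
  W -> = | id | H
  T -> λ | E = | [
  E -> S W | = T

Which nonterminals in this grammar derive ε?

Directly nullable (have an λ-production): S, B, V, H, Q, T.
E -> S W with every symbol nullable, so E is nullable.
W -> H with every symbol nullable, so W is nullable.

{ B, E, H, Q, S, T, V, W }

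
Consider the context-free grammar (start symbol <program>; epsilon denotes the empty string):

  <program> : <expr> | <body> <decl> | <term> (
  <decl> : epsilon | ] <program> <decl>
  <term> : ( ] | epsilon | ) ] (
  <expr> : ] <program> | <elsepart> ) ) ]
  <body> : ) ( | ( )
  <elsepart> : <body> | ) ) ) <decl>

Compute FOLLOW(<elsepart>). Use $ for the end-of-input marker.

In <expr> : <elsepart> ) ) ]: add FIRST() ) ]) = { ) }.
Union: FOLLOW(<elsepart>) = { ) }.

{ ) }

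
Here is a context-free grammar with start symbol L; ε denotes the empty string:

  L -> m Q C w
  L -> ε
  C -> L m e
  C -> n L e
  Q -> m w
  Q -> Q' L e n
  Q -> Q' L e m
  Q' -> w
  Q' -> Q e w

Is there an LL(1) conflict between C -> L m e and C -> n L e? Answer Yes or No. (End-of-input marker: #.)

FIRST(L m e) = { m } and FIRST(n L e) = { n }.
The FIRST sets are disjoint and neither alternative is nullable — no conflict.

No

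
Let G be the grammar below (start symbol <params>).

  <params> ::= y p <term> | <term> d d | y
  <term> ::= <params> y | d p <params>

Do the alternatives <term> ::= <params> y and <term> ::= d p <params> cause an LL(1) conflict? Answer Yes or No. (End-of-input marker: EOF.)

Yes

FIRST(<params> y) = { d, y } and FIRST(d p <params>) = { d }.
Both contain d, so the two alternatives are not disjoint — LL(1) conflict.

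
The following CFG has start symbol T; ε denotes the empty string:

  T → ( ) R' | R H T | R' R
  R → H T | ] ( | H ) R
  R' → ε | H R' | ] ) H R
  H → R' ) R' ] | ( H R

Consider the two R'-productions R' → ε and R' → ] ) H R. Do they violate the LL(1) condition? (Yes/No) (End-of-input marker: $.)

Yes

FIRST(ε) = { ε } and FIRST(] ) H R) = { ] }.
The first alternative is nullable and FOLLOW(R') = { $, (, ), ] } shares ] with FIRST of the second — conflict.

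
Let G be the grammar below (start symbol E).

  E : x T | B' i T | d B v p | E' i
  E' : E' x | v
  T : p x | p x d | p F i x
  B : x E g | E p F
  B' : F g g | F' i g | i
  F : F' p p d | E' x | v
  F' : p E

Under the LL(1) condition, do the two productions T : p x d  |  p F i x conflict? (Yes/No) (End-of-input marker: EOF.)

Yes

FIRST(p x d) = { p } and FIRST(p F i x) = { p }.
Both contain p, so the two alternatives are not disjoint — LL(1) conflict.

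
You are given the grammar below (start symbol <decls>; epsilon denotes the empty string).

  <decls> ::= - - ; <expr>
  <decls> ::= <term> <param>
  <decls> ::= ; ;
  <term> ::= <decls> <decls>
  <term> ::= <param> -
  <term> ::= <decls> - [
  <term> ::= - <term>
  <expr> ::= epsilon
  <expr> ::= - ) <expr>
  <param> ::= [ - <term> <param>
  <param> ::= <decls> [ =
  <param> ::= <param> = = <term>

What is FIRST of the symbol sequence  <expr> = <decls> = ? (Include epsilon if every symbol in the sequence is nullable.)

Add FIRST(<expr>)\{epsilon} = { - }; <expr> is nullable, continue.
= is a terminal; add {=} and stop.

{ -, = }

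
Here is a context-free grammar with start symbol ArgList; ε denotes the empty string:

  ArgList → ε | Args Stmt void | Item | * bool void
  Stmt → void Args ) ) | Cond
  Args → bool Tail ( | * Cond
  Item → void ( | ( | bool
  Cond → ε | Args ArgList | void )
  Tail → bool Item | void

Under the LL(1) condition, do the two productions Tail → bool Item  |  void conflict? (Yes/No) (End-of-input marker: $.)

FIRST(bool Item) = { bool } and FIRST(void) = { void }.
The FIRST sets are disjoint and neither alternative is nullable — no conflict.

No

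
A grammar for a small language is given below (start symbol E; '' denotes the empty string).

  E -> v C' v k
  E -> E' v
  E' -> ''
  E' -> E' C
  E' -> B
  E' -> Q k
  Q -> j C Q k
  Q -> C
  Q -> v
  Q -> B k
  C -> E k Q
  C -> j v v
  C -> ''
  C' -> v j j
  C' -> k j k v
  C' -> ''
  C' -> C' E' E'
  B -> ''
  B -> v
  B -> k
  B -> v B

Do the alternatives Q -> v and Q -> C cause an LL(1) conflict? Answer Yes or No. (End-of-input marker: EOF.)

Yes

FIRST(v) = { v } and FIRST(C) = { j, k, v, '' }.
Both contain v, so the two alternatives are not disjoint — LL(1) conflict.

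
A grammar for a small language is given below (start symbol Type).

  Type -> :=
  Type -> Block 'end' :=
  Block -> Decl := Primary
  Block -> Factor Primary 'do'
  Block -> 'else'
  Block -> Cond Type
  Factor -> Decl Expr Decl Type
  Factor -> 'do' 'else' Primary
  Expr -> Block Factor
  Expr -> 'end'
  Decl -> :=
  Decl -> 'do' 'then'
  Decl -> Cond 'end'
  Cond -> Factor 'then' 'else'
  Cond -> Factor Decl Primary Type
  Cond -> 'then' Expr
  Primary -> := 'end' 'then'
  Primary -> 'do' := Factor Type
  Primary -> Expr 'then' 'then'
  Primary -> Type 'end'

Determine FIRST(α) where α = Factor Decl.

{ 'do', 'then', := }

Add FIRST(Factor) = { 'do', 'then', := }; Factor is not nullable, stop.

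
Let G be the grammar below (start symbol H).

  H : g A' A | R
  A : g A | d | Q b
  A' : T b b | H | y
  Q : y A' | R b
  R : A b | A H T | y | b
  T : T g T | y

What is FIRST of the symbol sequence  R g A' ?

{ b, d, g, y }

Add FIRST(R) = { b, d, g, y }; R is not nullable, stop.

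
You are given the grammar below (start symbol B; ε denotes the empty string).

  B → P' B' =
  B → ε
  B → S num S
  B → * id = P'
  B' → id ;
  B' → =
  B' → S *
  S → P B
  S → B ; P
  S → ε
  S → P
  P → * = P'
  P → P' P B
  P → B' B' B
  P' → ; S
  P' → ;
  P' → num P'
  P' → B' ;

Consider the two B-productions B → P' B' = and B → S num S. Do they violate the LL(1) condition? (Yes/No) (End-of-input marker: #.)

Yes

FIRST(P' B' =) = { *, ;, =, id, num } and FIRST(S num S) = { *, ;, =, id, num }.
Both contain *, so the two alternatives are not disjoint — LL(1) conflict.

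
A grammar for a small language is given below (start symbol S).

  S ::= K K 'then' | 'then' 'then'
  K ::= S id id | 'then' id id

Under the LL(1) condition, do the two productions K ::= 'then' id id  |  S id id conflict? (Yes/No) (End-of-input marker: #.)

FIRST('then' id id) = { 'then' } and FIRST(S id id) = { 'then' }.
Both contain 'then', so the two alternatives are not disjoint — LL(1) conflict.

Yes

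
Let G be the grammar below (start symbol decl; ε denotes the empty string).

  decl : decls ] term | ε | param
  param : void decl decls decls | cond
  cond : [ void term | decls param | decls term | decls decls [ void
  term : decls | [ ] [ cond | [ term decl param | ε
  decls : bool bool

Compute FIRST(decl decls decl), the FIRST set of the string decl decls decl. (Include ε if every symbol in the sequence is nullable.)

Add FIRST(decl)\{ε} = { [, bool, void }; decl is nullable, continue.
Add FIRST(decls) = { bool }; decls is not nullable, stop.

{ [, bool, void }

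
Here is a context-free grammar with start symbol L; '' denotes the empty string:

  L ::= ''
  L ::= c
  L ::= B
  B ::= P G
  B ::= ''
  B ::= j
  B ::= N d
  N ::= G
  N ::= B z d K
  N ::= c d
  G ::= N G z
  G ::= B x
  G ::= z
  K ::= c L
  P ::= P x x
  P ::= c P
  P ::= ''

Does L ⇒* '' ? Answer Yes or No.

Yes

L has an ''-production, so L ⇒ ''.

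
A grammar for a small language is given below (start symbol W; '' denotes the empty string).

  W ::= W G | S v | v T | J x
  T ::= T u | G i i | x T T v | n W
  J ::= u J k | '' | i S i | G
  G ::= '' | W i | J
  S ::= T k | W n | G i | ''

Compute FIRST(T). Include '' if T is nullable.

From T ::= T u: add FIRST(T) = { i, n, u, v, x }.
From T ::= G i i: G nullable, take FIRST(G) ∪ {i} = { i, n, u, v, x }.
T ::= x T T v contributes {x}.
T ::= n W contributes {n}.
Union: FIRST(T) = { i, n, u, v, x }.

{ i, n, u, v, x }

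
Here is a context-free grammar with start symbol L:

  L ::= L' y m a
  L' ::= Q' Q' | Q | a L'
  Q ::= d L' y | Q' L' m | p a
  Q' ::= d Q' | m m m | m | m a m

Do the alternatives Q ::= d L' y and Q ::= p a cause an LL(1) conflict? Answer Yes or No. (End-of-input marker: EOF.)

No

FIRST(d L' y) = { d } and FIRST(p a) = { p }.
The FIRST sets are disjoint and neither alternative is nullable — no conflict.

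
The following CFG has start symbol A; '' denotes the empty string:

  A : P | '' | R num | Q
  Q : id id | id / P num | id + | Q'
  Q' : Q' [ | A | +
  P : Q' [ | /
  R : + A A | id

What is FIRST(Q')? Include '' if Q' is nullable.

From Q' : Q' [: Q' nullable, take FIRST(Q') ∪ {[} = { +, /, [, id }.
From Q' : A: add FIRST(A) = { +, /, [, id, '' } (including '' since A is nullable).
Q' : + contributes {+}.
Union: FIRST(Q') = { +, /, [, id, '' }.

{ +, /, [, id, '' }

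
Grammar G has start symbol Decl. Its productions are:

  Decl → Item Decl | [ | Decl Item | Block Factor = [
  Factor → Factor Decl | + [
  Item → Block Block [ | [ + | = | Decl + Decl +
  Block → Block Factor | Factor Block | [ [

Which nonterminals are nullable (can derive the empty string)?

No nonterminal has an empty production or an RHS whose symbols are all nullable.

{ } (none)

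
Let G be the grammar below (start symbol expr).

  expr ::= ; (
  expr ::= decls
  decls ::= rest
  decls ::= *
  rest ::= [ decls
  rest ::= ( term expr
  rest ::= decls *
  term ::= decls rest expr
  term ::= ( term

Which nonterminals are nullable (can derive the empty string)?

No nonterminal has an empty production or an RHS whose symbols are all nullable.

{ } (none)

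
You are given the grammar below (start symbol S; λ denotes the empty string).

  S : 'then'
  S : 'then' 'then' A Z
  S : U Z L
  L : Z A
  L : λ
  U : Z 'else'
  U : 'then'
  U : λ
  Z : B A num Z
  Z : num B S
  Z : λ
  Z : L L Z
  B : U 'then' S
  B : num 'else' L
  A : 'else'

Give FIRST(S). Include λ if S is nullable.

{ 'else', 'then', num, λ }

S : 'then' contributes {'then'}.
S : 'then' 'then' A Z contributes {'then'}.
From S : U Z L: U, Z, L nullable, take FIRST(U) ∪ FIRST(Z) ∪ FIRST(L) = { 'else', 'then', num }; also λ since the whole RHS is nullable.
Union: FIRST(S) = { 'else', 'then', num, λ }.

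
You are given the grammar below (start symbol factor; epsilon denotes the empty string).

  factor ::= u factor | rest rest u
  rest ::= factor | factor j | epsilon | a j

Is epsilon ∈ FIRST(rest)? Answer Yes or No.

rest has an epsilon-production, so rest ⇒ epsilon.

Yes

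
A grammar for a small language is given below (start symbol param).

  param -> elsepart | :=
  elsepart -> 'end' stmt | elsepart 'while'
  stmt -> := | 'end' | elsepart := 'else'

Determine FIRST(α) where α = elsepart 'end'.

{ 'end' }

Add FIRST(elsepart) = { 'end' }; elsepart is not nullable, stop.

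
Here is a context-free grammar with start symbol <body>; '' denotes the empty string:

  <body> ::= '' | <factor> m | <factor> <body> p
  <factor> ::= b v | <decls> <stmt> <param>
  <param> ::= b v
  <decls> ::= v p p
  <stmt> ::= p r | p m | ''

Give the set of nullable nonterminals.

{ <body>, <stmt> }

Directly nullable (have an ''-production): <body>, <stmt>.
No other nonterminal has a production whose RHS symbols are all nullable.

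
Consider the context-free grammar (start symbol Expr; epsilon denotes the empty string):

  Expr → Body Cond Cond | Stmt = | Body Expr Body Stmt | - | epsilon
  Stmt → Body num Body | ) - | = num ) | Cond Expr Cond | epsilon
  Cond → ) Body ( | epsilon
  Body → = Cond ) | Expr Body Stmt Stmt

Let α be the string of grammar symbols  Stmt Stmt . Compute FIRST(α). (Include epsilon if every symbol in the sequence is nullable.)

{ ), -, =, epsilon }

Add FIRST(Stmt)\{epsilon} = { ), -, = }; Stmt is nullable, continue.
Add FIRST(Stmt)\{epsilon} = { ), -, = }; Stmt is nullable, continue.
Every symbol is nullable, so include epsilon.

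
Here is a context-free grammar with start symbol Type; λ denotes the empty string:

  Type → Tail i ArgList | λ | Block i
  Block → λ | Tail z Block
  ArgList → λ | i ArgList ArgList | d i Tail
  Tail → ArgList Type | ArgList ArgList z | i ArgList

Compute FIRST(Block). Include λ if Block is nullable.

Block → λ contributes λ.
From Block → Tail z Block: Tail nullable, take FIRST(Tail) ∪ {z} = { d, i, z }.
Union: FIRST(Block) = { d, i, z, λ }.

{ d, i, z, λ }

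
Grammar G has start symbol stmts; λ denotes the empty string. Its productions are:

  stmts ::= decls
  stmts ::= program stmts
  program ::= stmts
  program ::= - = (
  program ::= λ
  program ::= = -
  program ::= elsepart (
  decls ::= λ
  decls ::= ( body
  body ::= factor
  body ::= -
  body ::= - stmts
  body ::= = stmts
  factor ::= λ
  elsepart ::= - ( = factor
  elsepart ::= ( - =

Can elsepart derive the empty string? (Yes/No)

No

Nullable nonterminals: body, decls, factor, program, stmts.
No production of elsepart has an RHS whose symbols are all nullable, so elsepart is not nullable.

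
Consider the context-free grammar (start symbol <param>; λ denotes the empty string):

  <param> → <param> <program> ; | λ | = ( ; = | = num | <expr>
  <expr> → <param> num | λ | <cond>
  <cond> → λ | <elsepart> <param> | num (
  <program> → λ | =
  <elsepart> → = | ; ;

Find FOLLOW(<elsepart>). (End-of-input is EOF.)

{ EOF, ;, =, num }

In <cond> → <elsepart> <param>: add FIRST(<param>)\{λ} = { ;, =, num }.
  Since <param> is nullable, also add FOLLOW(<cond>) = { EOF, ;, =, num }.
Union: FOLLOW(<elsepart>) = { EOF, ;, =, num }.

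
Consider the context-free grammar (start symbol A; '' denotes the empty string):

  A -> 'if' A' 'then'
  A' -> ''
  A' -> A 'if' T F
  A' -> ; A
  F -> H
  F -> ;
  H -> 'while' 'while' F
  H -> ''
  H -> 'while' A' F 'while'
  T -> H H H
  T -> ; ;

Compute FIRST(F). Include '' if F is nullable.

{ 'while', ;, '' }

From F -> H: add FIRST(H) = { 'while', '' } (including '' since H is nullable).
F -> ; contributes {;}.
Union: FIRST(F) = { 'while', ;, '' }.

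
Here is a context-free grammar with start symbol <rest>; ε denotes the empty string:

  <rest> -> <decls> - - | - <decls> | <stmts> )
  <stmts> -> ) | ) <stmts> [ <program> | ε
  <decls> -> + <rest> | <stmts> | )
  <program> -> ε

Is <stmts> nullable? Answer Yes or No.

Yes

<stmts> has an ε-production, so <stmts> ⇒ ε.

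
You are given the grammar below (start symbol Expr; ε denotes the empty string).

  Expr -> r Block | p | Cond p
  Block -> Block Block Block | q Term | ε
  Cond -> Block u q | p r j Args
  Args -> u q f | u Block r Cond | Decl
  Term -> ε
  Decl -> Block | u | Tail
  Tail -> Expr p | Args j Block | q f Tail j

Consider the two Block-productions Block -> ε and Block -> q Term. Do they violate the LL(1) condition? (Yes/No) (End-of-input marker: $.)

FIRST(ε) = { ε } and FIRST(q Term) = { q }.
The first alternative is nullable and FOLLOW(Block) = { $, j, p, q, r, u } shares q with FIRST of the second — conflict.

Yes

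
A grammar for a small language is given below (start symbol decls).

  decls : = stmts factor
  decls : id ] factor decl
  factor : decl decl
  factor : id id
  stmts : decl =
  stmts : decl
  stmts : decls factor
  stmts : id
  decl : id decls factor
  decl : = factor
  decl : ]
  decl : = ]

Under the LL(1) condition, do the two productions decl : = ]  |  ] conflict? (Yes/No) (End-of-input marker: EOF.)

FIRST(= ]) = { = } and FIRST(]) = { ] }.
The FIRST sets are disjoint and neither alternative is nullable — no conflict.

No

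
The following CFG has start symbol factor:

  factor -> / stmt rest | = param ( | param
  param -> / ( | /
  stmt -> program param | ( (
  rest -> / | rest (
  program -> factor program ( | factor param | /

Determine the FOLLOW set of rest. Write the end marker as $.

{ $, (, /, = }

In factor -> / stmt rest: rest is at the end, add FOLLOW(factor) = { $, /, = }.
In rest -> rest (: add FIRST(() = { ( }.
Union: FOLLOW(rest) = { $, (, /, = }.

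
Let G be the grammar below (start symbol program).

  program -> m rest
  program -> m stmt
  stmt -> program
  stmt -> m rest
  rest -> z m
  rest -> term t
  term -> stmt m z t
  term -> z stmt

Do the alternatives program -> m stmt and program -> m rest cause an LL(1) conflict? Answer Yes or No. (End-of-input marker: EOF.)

FIRST(m stmt) = { m } and FIRST(m rest) = { m }.
Both contain m, so the two alternatives are not disjoint — LL(1) conflict.

Yes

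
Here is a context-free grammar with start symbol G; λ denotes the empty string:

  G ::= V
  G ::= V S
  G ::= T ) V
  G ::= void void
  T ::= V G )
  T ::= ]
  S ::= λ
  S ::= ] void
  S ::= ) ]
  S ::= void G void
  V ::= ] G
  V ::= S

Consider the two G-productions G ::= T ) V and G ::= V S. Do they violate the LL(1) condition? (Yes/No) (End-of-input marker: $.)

Yes

FIRST(T ) V) = { ), ], void } and FIRST(V S) = { ), ], void, λ }.
Both contain ), so the two alternatives are not disjoint — LL(1) conflict.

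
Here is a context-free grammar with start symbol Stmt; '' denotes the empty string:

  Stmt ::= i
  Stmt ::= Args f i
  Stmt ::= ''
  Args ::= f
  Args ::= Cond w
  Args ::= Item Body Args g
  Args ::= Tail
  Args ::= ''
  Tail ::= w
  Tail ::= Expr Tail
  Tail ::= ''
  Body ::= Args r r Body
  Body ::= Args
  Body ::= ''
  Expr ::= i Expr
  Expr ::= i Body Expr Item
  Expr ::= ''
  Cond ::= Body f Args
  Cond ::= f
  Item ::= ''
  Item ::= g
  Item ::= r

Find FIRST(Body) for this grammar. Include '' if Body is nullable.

{ f, g, i, r, w, '' }

From Body ::= Args r r Body: Args nullable, take FIRST(Args) ∪ {r} = { f, g, i, r, w }.
From Body ::= Args: add FIRST(Args) = { f, g, i, r, w, '' } (including '' since Args is nullable).
Body ::= '' contributes ''.
Union: FIRST(Body) = { f, g, i, r, w, '' }.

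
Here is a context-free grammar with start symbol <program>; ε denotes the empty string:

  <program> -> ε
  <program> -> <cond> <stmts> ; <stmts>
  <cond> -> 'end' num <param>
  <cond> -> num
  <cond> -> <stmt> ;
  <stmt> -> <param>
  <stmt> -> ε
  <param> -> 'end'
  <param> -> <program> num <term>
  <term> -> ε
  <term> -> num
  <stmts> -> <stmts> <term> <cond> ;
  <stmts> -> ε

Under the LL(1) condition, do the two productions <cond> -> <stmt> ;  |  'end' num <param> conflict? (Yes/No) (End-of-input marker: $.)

FIRST(<stmt> ;) = { 'end', ;, num } and FIRST('end' num <param>) = { 'end' }.
Both contain 'end', so the two alternatives are not disjoint — LL(1) conflict.

Yes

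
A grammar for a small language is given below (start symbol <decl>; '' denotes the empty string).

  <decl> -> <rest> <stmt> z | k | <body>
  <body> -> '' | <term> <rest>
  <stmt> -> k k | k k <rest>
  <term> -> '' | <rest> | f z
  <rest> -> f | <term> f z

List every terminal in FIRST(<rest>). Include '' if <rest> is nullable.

{ f }

<rest> -> f contributes {f}.
From <rest> -> <term> f z: <term> nullable, take FIRST(<term>) ∪ {f} = { f }.
Union: FIRST(<rest>) = { f }.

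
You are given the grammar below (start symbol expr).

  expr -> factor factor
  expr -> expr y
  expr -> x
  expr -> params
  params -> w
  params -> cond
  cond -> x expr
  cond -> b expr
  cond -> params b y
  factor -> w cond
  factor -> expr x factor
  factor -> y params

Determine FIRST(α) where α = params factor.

{ b, w, x }

Add FIRST(params) = { b, w, x }; params is not nullable, stop.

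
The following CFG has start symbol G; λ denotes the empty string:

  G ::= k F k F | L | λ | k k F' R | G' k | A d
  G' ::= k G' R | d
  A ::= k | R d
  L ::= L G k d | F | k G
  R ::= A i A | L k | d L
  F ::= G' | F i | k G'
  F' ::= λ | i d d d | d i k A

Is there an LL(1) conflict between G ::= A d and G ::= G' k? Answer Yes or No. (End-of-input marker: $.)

FIRST(A d) = { d, k } and FIRST(G' k) = { d, k }.
Both contain d, so the two alternatives are not disjoint — LL(1) conflict.

Yes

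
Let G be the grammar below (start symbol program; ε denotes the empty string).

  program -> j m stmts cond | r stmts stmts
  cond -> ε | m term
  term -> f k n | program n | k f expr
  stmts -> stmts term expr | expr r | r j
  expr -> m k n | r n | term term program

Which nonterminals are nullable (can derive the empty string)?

{ cond }

Directly nullable (have an ε-production): cond.
No other nonterminal has a production whose RHS symbols are all nullable.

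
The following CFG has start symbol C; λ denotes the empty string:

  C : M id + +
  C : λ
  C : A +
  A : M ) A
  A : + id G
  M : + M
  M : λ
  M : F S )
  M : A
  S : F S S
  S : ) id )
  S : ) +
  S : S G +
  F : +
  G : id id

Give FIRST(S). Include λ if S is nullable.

From S : F S S: add FIRST(F) = { + }.
S : ) id ) contributes {)}.
S : ) + contributes {)}.
From S : S G +: add FIRST(S) = { ), + }.
Union: FIRST(S) = { ), + }.

{ ), + }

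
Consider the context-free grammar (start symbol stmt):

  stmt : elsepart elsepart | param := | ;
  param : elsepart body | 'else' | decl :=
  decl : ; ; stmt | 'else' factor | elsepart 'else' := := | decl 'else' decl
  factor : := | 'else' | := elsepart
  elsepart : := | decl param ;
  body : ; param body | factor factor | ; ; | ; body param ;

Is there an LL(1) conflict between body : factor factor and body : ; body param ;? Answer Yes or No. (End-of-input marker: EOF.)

No

FIRST(factor factor) = { 'else', := } and FIRST(; body param ;) = { ; }.
The FIRST sets are disjoint and neither alternative is nullable — no conflict.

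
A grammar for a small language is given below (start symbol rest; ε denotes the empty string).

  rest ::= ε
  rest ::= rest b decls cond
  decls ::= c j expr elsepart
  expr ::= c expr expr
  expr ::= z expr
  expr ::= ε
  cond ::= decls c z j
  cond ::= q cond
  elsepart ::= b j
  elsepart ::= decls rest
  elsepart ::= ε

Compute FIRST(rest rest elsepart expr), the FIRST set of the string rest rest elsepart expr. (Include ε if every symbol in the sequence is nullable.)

{ b, c, z, ε }

Add FIRST(rest)\{ε} = { b }; rest is nullable, continue.
Add FIRST(rest)\{ε} = { b }; rest is nullable, continue.
Add FIRST(elsepart)\{ε} = { b, c }; elsepart is nullable, continue.
Add FIRST(expr)\{ε} = { c, z }; expr is nullable, continue.
Every symbol is nullable, so include ε.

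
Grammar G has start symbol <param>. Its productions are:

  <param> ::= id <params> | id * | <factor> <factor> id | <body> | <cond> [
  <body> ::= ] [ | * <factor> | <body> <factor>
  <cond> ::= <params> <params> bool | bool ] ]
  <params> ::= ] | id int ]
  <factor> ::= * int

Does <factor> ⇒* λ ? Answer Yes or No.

No nonterminal in this grammar is nullable.
No production of <factor> has an RHS whose symbols are all nullable, so <factor> is not nullable.

No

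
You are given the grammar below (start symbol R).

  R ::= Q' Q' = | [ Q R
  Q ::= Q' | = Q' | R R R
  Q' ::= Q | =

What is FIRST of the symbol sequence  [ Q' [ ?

[ is a terminal; add {[} and stop.

{ [ }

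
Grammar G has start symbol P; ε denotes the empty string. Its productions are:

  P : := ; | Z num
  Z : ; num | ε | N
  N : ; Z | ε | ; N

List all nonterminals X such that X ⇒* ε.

Directly nullable (have an ε-production): Z, N.
No other nonterminal has a production whose RHS symbols are all nullable.

{ N, Z }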